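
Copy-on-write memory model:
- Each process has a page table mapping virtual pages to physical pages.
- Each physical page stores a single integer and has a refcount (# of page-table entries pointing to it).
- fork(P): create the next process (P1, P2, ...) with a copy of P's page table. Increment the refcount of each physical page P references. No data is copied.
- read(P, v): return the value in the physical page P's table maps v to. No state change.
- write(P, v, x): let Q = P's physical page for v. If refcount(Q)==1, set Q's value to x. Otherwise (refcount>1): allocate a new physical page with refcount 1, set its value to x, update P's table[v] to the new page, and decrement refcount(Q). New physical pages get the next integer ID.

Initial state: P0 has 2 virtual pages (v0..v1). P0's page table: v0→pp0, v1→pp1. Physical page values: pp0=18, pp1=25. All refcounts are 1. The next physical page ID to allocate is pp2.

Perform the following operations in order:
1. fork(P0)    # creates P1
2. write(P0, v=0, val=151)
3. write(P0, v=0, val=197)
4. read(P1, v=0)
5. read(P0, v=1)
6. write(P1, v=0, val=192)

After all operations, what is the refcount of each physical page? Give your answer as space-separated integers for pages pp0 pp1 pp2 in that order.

Answer: 1 2 1

Derivation:
Op 1: fork(P0) -> P1. 2 ppages; refcounts: pp0:2 pp1:2
Op 2: write(P0, v0, 151). refcount(pp0)=2>1 -> COPY to pp2. 3 ppages; refcounts: pp0:1 pp1:2 pp2:1
Op 3: write(P0, v0, 197). refcount(pp2)=1 -> write in place. 3 ppages; refcounts: pp0:1 pp1:2 pp2:1
Op 4: read(P1, v0) -> 18. No state change.
Op 5: read(P0, v1) -> 25. No state change.
Op 6: write(P1, v0, 192). refcount(pp0)=1 -> write in place. 3 ppages; refcounts: pp0:1 pp1:2 pp2:1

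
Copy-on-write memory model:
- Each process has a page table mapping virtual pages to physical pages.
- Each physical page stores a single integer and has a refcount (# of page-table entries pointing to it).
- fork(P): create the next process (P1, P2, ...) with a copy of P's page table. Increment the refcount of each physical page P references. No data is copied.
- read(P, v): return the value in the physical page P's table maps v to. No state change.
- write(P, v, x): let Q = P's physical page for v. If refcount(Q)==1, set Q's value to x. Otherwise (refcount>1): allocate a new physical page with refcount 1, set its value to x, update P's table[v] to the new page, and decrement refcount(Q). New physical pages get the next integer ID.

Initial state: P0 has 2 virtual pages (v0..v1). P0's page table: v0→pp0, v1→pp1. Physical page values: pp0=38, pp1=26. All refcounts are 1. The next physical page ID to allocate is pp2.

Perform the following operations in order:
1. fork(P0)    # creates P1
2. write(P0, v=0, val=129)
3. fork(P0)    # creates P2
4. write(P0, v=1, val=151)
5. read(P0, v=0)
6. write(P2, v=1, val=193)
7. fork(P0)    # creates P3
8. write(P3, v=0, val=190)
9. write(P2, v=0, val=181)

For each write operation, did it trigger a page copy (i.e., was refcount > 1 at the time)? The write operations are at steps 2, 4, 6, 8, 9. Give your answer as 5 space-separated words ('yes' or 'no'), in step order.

Op 1: fork(P0) -> P1. 2 ppages; refcounts: pp0:2 pp1:2
Op 2: write(P0, v0, 129). refcount(pp0)=2>1 -> COPY to pp2. 3 ppages; refcounts: pp0:1 pp1:2 pp2:1
Op 3: fork(P0) -> P2. 3 ppages; refcounts: pp0:1 pp1:3 pp2:2
Op 4: write(P0, v1, 151). refcount(pp1)=3>1 -> COPY to pp3. 4 ppages; refcounts: pp0:1 pp1:2 pp2:2 pp3:1
Op 5: read(P0, v0) -> 129. No state change.
Op 6: write(P2, v1, 193). refcount(pp1)=2>1 -> COPY to pp4. 5 ppages; refcounts: pp0:1 pp1:1 pp2:2 pp3:1 pp4:1
Op 7: fork(P0) -> P3. 5 ppages; refcounts: pp0:1 pp1:1 pp2:3 pp3:2 pp4:1
Op 8: write(P3, v0, 190). refcount(pp2)=3>1 -> COPY to pp5. 6 ppages; refcounts: pp0:1 pp1:1 pp2:2 pp3:2 pp4:1 pp5:1
Op 9: write(P2, v0, 181). refcount(pp2)=2>1 -> COPY to pp6. 7 ppages; refcounts: pp0:1 pp1:1 pp2:1 pp3:2 pp4:1 pp5:1 pp6:1

yes yes yes yes yes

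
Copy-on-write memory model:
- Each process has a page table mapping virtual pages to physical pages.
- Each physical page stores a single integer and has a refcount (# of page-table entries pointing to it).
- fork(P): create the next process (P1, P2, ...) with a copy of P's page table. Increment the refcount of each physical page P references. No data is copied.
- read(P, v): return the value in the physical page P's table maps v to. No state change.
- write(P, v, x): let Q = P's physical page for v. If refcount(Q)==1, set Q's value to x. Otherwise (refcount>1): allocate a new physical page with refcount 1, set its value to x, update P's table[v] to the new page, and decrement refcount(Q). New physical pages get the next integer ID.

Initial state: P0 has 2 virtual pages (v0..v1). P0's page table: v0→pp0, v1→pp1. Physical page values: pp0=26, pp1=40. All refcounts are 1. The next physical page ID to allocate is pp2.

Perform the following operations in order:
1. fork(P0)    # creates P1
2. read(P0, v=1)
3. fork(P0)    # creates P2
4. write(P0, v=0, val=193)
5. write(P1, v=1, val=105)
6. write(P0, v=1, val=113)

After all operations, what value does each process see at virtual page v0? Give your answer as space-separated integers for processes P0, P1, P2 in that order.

Answer: 193 26 26

Derivation:
Op 1: fork(P0) -> P1. 2 ppages; refcounts: pp0:2 pp1:2
Op 2: read(P0, v1) -> 40. No state change.
Op 3: fork(P0) -> P2. 2 ppages; refcounts: pp0:3 pp1:3
Op 4: write(P0, v0, 193). refcount(pp0)=3>1 -> COPY to pp2. 3 ppages; refcounts: pp0:2 pp1:3 pp2:1
Op 5: write(P1, v1, 105). refcount(pp1)=3>1 -> COPY to pp3. 4 ppages; refcounts: pp0:2 pp1:2 pp2:1 pp3:1
Op 6: write(P0, v1, 113). refcount(pp1)=2>1 -> COPY to pp4. 5 ppages; refcounts: pp0:2 pp1:1 pp2:1 pp3:1 pp4:1
P0: v0 -> pp2 = 193
P1: v0 -> pp0 = 26
P2: v0 -> pp0 = 26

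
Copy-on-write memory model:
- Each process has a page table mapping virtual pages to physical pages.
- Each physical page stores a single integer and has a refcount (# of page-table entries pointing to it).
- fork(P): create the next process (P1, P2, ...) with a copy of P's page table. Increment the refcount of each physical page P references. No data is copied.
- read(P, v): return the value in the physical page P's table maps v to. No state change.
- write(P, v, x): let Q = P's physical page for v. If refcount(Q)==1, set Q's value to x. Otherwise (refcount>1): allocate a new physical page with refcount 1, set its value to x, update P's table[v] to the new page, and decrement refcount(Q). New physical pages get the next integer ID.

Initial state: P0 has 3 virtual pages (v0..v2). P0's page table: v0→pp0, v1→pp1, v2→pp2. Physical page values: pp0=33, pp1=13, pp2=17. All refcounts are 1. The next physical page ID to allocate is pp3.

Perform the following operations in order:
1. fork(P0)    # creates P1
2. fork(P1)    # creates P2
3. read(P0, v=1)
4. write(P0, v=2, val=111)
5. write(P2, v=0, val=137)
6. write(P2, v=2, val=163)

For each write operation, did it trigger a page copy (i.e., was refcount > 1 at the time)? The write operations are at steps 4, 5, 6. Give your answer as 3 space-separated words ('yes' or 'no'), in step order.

Op 1: fork(P0) -> P1. 3 ppages; refcounts: pp0:2 pp1:2 pp2:2
Op 2: fork(P1) -> P2. 3 ppages; refcounts: pp0:3 pp1:3 pp2:3
Op 3: read(P0, v1) -> 13. No state change.
Op 4: write(P0, v2, 111). refcount(pp2)=3>1 -> COPY to pp3. 4 ppages; refcounts: pp0:3 pp1:3 pp2:2 pp3:1
Op 5: write(P2, v0, 137). refcount(pp0)=3>1 -> COPY to pp4. 5 ppages; refcounts: pp0:2 pp1:3 pp2:2 pp3:1 pp4:1
Op 6: write(P2, v2, 163). refcount(pp2)=2>1 -> COPY to pp5. 6 ppages; refcounts: pp0:2 pp1:3 pp2:1 pp3:1 pp4:1 pp5:1

yes yes yes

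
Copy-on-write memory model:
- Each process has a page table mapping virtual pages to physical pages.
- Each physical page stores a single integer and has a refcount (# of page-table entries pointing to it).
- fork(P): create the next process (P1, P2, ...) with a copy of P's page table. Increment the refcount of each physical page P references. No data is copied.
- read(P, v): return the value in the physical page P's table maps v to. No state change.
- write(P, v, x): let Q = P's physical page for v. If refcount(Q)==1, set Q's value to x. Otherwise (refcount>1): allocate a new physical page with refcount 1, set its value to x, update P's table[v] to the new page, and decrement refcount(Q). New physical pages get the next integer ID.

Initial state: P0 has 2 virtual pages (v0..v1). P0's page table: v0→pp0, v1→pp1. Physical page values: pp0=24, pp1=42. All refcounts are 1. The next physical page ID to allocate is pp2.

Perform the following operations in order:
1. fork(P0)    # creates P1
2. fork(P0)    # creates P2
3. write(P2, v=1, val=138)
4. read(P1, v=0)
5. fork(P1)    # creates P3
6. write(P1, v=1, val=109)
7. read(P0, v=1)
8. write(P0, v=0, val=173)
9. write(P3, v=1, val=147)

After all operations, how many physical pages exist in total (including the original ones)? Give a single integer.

Answer: 6

Derivation:
Op 1: fork(P0) -> P1. 2 ppages; refcounts: pp0:2 pp1:2
Op 2: fork(P0) -> P2. 2 ppages; refcounts: pp0:3 pp1:3
Op 3: write(P2, v1, 138). refcount(pp1)=3>1 -> COPY to pp2. 3 ppages; refcounts: pp0:3 pp1:2 pp2:1
Op 4: read(P1, v0) -> 24. No state change.
Op 5: fork(P1) -> P3. 3 ppages; refcounts: pp0:4 pp1:3 pp2:1
Op 6: write(P1, v1, 109). refcount(pp1)=3>1 -> COPY to pp3. 4 ppages; refcounts: pp0:4 pp1:2 pp2:1 pp3:1
Op 7: read(P0, v1) -> 42. No state change.
Op 8: write(P0, v0, 173). refcount(pp0)=4>1 -> COPY to pp4. 5 ppages; refcounts: pp0:3 pp1:2 pp2:1 pp3:1 pp4:1
Op 9: write(P3, v1, 147). refcount(pp1)=2>1 -> COPY to pp5. 6 ppages; refcounts: pp0:3 pp1:1 pp2:1 pp3:1 pp4:1 pp5:1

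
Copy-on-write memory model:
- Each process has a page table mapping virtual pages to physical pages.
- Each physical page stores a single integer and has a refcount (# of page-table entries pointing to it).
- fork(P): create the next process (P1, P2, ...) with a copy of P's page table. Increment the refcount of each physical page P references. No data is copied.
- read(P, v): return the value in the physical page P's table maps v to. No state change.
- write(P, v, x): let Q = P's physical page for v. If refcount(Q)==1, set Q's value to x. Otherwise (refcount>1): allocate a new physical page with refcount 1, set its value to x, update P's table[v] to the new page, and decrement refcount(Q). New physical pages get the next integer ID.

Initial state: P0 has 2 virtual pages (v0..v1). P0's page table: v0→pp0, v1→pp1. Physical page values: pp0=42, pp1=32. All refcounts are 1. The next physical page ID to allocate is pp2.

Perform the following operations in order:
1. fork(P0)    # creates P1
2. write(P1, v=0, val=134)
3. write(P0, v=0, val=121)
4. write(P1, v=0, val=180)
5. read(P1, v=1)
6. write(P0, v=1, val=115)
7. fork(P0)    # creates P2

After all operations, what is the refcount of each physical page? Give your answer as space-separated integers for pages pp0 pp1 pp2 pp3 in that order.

Answer: 2 1 1 2

Derivation:
Op 1: fork(P0) -> P1. 2 ppages; refcounts: pp0:2 pp1:2
Op 2: write(P1, v0, 134). refcount(pp0)=2>1 -> COPY to pp2. 3 ppages; refcounts: pp0:1 pp1:2 pp2:1
Op 3: write(P0, v0, 121). refcount(pp0)=1 -> write in place. 3 ppages; refcounts: pp0:1 pp1:2 pp2:1
Op 4: write(P1, v0, 180). refcount(pp2)=1 -> write in place. 3 ppages; refcounts: pp0:1 pp1:2 pp2:1
Op 5: read(P1, v1) -> 32. No state change.
Op 6: write(P0, v1, 115). refcount(pp1)=2>1 -> COPY to pp3. 4 ppages; refcounts: pp0:1 pp1:1 pp2:1 pp3:1
Op 7: fork(P0) -> P2. 4 ppages; refcounts: pp0:2 pp1:1 pp2:1 pp3:2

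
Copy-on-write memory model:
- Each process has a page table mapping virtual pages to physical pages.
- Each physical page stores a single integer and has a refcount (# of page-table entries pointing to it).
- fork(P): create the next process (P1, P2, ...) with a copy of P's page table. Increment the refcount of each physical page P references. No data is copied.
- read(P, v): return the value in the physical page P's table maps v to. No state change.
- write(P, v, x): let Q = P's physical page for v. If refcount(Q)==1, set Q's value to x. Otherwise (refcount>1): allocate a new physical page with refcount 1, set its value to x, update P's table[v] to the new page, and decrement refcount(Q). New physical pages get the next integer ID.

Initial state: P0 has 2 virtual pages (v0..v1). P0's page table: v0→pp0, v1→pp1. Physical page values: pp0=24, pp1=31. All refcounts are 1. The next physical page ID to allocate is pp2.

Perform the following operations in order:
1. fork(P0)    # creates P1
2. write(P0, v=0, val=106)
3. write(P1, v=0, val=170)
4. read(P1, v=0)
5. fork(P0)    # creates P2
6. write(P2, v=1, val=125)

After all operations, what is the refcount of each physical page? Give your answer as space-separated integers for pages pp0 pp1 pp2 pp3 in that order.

Op 1: fork(P0) -> P1. 2 ppages; refcounts: pp0:2 pp1:2
Op 2: write(P0, v0, 106). refcount(pp0)=2>1 -> COPY to pp2. 3 ppages; refcounts: pp0:1 pp1:2 pp2:1
Op 3: write(P1, v0, 170). refcount(pp0)=1 -> write in place. 3 ppages; refcounts: pp0:1 pp1:2 pp2:1
Op 4: read(P1, v0) -> 170. No state change.
Op 5: fork(P0) -> P2. 3 ppages; refcounts: pp0:1 pp1:3 pp2:2
Op 6: write(P2, v1, 125). refcount(pp1)=3>1 -> COPY to pp3. 4 ppages; refcounts: pp0:1 pp1:2 pp2:2 pp3:1

Answer: 1 2 2 1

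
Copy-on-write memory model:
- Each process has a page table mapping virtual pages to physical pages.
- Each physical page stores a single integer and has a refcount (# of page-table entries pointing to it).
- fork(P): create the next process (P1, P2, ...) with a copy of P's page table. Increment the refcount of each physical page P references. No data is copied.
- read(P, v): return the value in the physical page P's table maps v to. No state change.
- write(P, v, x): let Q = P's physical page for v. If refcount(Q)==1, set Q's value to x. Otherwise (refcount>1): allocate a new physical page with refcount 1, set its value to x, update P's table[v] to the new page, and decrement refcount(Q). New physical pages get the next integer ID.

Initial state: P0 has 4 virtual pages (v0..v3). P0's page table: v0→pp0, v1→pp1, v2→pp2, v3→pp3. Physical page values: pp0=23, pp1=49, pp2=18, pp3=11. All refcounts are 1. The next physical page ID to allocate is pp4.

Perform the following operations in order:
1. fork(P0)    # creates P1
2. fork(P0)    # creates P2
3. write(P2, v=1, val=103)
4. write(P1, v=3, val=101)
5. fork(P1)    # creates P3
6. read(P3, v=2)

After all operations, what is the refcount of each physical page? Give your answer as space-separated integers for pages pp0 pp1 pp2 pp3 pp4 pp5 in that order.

Answer: 4 3 4 2 1 2

Derivation:
Op 1: fork(P0) -> P1. 4 ppages; refcounts: pp0:2 pp1:2 pp2:2 pp3:2
Op 2: fork(P0) -> P2. 4 ppages; refcounts: pp0:3 pp1:3 pp2:3 pp3:3
Op 3: write(P2, v1, 103). refcount(pp1)=3>1 -> COPY to pp4. 5 ppages; refcounts: pp0:3 pp1:2 pp2:3 pp3:3 pp4:1
Op 4: write(P1, v3, 101). refcount(pp3)=3>1 -> COPY to pp5. 6 ppages; refcounts: pp0:3 pp1:2 pp2:3 pp3:2 pp4:1 pp5:1
Op 5: fork(P1) -> P3. 6 ppages; refcounts: pp0:4 pp1:3 pp2:4 pp3:2 pp4:1 pp5:2
Op 6: read(P3, v2) -> 18. No state change.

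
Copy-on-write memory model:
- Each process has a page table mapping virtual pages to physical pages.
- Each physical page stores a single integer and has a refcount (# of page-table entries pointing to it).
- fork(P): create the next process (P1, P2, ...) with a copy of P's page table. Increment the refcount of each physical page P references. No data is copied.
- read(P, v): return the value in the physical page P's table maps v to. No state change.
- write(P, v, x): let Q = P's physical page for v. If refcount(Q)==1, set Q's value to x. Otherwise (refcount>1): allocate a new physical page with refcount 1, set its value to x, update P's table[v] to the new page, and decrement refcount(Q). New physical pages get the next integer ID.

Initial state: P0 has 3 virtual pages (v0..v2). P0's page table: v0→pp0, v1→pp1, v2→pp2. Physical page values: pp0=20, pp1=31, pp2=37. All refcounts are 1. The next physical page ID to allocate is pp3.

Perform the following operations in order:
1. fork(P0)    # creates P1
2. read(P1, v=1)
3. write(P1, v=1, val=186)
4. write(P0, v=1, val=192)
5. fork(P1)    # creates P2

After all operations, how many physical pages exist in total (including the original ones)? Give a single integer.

Answer: 4

Derivation:
Op 1: fork(P0) -> P1. 3 ppages; refcounts: pp0:2 pp1:2 pp2:2
Op 2: read(P1, v1) -> 31. No state change.
Op 3: write(P1, v1, 186). refcount(pp1)=2>1 -> COPY to pp3. 4 ppages; refcounts: pp0:2 pp1:1 pp2:2 pp3:1
Op 4: write(P0, v1, 192). refcount(pp1)=1 -> write in place. 4 ppages; refcounts: pp0:2 pp1:1 pp2:2 pp3:1
Op 5: fork(P1) -> P2. 4 ppages; refcounts: pp0:3 pp1:1 pp2:3 pp3:2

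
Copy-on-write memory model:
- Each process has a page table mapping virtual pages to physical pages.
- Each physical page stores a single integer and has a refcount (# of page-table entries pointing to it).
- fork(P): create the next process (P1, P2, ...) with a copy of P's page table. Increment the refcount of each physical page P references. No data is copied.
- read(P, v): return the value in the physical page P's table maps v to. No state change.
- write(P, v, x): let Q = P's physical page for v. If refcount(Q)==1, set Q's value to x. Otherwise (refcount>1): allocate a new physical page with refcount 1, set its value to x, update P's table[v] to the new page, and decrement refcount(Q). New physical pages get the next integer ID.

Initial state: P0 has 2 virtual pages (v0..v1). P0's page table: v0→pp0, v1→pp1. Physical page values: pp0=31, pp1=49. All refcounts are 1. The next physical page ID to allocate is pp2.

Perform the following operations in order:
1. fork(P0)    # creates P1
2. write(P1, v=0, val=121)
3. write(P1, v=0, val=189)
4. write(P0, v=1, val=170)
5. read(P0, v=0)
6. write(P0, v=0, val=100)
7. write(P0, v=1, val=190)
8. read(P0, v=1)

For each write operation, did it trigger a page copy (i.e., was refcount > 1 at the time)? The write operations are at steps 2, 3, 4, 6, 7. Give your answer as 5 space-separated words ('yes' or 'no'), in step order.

Op 1: fork(P0) -> P1. 2 ppages; refcounts: pp0:2 pp1:2
Op 2: write(P1, v0, 121). refcount(pp0)=2>1 -> COPY to pp2. 3 ppages; refcounts: pp0:1 pp1:2 pp2:1
Op 3: write(P1, v0, 189). refcount(pp2)=1 -> write in place. 3 ppages; refcounts: pp0:1 pp1:2 pp2:1
Op 4: write(P0, v1, 170). refcount(pp1)=2>1 -> COPY to pp3. 4 ppages; refcounts: pp0:1 pp1:1 pp2:1 pp3:1
Op 5: read(P0, v0) -> 31. No state change.
Op 6: write(P0, v0, 100). refcount(pp0)=1 -> write in place. 4 ppages; refcounts: pp0:1 pp1:1 pp2:1 pp3:1
Op 7: write(P0, v1, 190). refcount(pp3)=1 -> write in place. 4 ppages; refcounts: pp0:1 pp1:1 pp2:1 pp3:1
Op 8: read(P0, v1) -> 190. No state change.

yes no yes no no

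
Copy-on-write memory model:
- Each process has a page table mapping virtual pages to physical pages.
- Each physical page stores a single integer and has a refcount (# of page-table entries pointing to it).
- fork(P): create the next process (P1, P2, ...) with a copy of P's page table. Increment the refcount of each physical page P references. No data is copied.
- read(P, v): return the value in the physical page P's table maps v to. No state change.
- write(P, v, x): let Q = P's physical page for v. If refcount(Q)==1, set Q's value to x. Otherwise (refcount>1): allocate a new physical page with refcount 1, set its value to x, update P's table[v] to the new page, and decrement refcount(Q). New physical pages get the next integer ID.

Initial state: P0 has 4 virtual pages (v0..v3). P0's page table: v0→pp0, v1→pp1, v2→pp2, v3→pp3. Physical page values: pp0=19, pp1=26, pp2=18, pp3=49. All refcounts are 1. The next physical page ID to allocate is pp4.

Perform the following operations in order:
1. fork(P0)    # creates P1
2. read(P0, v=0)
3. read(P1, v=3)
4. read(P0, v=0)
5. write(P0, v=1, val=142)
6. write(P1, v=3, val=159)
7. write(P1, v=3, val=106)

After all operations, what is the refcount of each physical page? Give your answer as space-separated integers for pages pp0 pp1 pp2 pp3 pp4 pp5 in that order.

Op 1: fork(P0) -> P1. 4 ppages; refcounts: pp0:2 pp1:2 pp2:2 pp3:2
Op 2: read(P0, v0) -> 19. No state change.
Op 3: read(P1, v3) -> 49. No state change.
Op 4: read(P0, v0) -> 19. No state change.
Op 5: write(P0, v1, 142). refcount(pp1)=2>1 -> COPY to pp4. 5 ppages; refcounts: pp0:2 pp1:1 pp2:2 pp3:2 pp4:1
Op 6: write(P1, v3, 159). refcount(pp3)=2>1 -> COPY to pp5. 6 ppages; refcounts: pp0:2 pp1:1 pp2:2 pp3:1 pp4:1 pp5:1
Op 7: write(P1, v3, 106). refcount(pp5)=1 -> write in place. 6 ppages; refcounts: pp0:2 pp1:1 pp2:2 pp3:1 pp4:1 pp5:1

Answer: 2 1 2 1 1 1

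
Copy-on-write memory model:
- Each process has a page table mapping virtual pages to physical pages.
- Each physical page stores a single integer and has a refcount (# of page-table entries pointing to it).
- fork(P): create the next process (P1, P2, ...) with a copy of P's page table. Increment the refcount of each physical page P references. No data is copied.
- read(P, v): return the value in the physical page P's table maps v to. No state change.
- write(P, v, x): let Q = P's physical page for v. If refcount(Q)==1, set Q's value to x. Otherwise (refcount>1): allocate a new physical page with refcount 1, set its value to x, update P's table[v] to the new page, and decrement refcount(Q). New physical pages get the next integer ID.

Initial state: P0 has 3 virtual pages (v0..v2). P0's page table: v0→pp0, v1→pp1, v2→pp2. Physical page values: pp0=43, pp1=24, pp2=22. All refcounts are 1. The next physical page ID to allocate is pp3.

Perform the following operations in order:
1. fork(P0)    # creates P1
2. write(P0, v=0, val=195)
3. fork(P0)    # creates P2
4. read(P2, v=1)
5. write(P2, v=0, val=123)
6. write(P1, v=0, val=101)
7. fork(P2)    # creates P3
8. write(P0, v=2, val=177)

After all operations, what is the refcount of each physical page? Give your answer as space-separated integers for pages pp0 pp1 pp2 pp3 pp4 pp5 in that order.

Op 1: fork(P0) -> P1. 3 ppages; refcounts: pp0:2 pp1:2 pp2:2
Op 2: write(P0, v0, 195). refcount(pp0)=2>1 -> COPY to pp3. 4 ppages; refcounts: pp0:1 pp1:2 pp2:2 pp3:1
Op 3: fork(P0) -> P2. 4 ppages; refcounts: pp0:1 pp1:3 pp2:3 pp3:2
Op 4: read(P2, v1) -> 24. No state change.
Op 5: write(P2, v0, 123). refcount(pp3)=2>1 -> COPY to pp4. 5 ppages; refcounts: pp0:1 pp1:3 pp2:3 pp3:1 pp4:1
Op 6: write(P1, v0, 101). refcount(pp0)=1 -> write in place. 5 ppages; refcounts: pp0:1 pp1:3 pp2:3 pp3:1 pp4:1
Op 7: fork(P2) -> P3. 5 ppages; refcounts: pp0:1 pp1:4 pp2:4 pp3:1 pp4:2
Op 8: write(P0, v2, 177). refcount(pp2)=4>1 -> COPY to pp5. 6 ppages; refcounts: pp0:1 pp1:4 pp2:3 pp3:1 pp4:2 pp5:1

Answer: 1 4 3 1 2 1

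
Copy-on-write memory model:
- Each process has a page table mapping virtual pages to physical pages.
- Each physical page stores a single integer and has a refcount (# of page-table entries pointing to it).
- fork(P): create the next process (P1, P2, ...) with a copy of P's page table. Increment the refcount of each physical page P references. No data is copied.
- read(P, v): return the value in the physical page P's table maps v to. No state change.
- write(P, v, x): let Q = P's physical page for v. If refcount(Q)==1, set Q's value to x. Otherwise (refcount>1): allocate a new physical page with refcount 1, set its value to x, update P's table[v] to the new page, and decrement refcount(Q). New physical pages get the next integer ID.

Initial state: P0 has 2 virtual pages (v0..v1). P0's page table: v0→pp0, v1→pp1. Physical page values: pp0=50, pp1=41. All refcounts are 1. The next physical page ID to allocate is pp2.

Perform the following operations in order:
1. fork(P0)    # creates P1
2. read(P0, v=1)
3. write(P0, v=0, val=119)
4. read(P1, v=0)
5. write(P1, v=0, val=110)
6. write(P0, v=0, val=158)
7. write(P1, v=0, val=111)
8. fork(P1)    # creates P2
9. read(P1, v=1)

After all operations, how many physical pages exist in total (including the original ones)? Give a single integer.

Answer: 3

Derivation:
Op 1: fork(P0) -> P1. 2 ppages; refcounts: pp0:2 pp1:2
Op 2: read(P0, v1) -> 41. No state change.
Op 3: write(P0, v0, 119). refcount(pp0)=2>1 -> COPY to pp2. 3 ppages; refcounts: pp0:1 pp1:2 pp2:1
Op 4: read(P1, v0) -> 50. No state change.
Op 5: write(P1, v0, 110). refcount(pp0)=1 -> write in place. 3 ppages; refcounts: pp0:1 pp1:2 pp2:1
Op 6: write(P0, v0, 158). refcount(pp2)=1 -> write in place. 3 ppages; refcounts: pp0:1 pp1:2 pp2:1
Op 7: write(P1, v0, 111). refcount(pp0)=1 -> write in place. 3 ppages; refcounts: pp0:1 pp1:2 pp2:1
Op 8: fork(P1) -> P2. 3 ppages; refcounts: pp0:2 pp1:3 pp2:1
Op 9: read(P1, v1) -> 41. No state change.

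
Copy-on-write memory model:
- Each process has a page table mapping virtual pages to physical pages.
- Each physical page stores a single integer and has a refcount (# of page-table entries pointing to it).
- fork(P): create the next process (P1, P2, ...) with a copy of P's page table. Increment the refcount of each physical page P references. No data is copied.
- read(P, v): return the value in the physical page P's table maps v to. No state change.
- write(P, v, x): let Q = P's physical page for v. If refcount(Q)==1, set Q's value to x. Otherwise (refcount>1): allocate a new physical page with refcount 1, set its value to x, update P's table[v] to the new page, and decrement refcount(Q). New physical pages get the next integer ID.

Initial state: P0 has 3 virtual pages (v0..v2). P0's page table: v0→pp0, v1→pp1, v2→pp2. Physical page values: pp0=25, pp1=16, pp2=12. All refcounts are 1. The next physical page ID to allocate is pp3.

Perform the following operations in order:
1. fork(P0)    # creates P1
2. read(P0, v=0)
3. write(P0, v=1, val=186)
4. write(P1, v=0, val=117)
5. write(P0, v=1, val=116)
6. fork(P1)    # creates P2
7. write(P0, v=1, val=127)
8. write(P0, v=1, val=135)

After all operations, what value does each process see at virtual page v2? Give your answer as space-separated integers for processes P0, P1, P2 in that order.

Op 1: fork(P0) -> P1. 3 ppages; refcounts: pp0:2 pp1:2 pp2:2
Op 2: read(P0, v0) -> 25. No state change.
Op 3: write(P0, v1, 186). refcount(pp1)=2>1 -> COPY to pp3. 4 ppages; refcounts: pp0:2 pp1:1 pp2:2 pp3:1
Op 4: write(P1, v0, 117). refcount(pp0)=2>1 -> COPY to pp4. 5 ppages; refcounts: pp0:1 pp1:1 pp2:2 pp3:1 pp4:1
Op 5: write(P0, v1, 116). refcount(pp3)=1 -> write in place. 5 ppages; refcounts: pp0:1 pp1:1 pp2:2 pp3:1 pp4:1
Op 6: fork(P1) -> P2. 5 ppages; refcounts: pp0:1 pp1:2 pp2:3 pp3:1 pp4:2
Op 7: write(P0, v1, 127). refcount(pp3)=1 -> write in place. 5 ppages; refcounts: pp0:1 pp1:2 pp2:3 pp3:1 pp4:2
Op 8: write(P0, v1, 135). refcount(pp3)=1 -> write in place. 5 ppages; refcounts: pp0:1 pp1:2 pp2:3 pp3:1 pp4:2
P0: v2 -> pp2 = 12
P1: v2 -> pp2 = 12
P2: v2 -> pp2 = 12

Answer: 12 12 12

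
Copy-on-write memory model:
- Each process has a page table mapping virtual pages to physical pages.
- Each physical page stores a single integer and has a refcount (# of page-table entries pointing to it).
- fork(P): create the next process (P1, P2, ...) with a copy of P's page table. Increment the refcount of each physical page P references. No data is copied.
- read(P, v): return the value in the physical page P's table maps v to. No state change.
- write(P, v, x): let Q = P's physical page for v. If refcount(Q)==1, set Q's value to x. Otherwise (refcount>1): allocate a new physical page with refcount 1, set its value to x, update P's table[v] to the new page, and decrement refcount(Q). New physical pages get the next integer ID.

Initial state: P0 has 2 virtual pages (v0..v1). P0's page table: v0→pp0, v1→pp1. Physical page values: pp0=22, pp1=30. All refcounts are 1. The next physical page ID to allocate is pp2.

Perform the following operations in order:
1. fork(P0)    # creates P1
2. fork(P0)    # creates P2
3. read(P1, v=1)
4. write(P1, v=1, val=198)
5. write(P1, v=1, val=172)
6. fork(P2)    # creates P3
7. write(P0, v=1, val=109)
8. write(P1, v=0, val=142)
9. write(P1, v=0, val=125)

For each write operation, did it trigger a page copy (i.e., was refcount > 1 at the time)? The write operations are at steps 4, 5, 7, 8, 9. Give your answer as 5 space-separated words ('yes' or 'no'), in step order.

Op 1: fork(P0) -> P1. 2 ppages; refcounts: pp0:2 pp1:2
Op 2: fork(P0) -> P2. 2 ppages; refcounts: pp0:3 pp1:3
Op 3: read(P1, v1) -> 30. No state change.
Op 4: write(P1, v1, 198). refcount(pp1)=3>1 -> COPY to pp2. 3 ppages; refcounts: pp0:3 pp1:2 pp2:1
Op 5: write(P1, v1, 172). refcount(pp2)=1 -> write in place. 3 ppages; refcounts: pp0:3 pp1:2 pp2:1
Op 6: fork(P2) -> P3. 3 ppages; refcounts: pp0:4 pp1:3 pp2:1
Op 7: write(P0, v1, 109). refcount(pp1)=3>1 -> COPY to pp3. 4 ppages; refcounts: pp0:4 pp1:2 pp2:1 pp3:1
Op 8: write(P1, v0, 142). refcount(pp0)=4>1 -> COPY to pp4. 5 ppages; refcounts: pp0:3 pp1:2 pp2:1 pp3:1 pp4:1
Op 9: write(P1, v0, 125). refcount(pp4)=1 -> write in place. 5 ppages; refcounts: pp0:3 pp1:2 pp2:1 pp3:1 pp4:1

yes no yes yes no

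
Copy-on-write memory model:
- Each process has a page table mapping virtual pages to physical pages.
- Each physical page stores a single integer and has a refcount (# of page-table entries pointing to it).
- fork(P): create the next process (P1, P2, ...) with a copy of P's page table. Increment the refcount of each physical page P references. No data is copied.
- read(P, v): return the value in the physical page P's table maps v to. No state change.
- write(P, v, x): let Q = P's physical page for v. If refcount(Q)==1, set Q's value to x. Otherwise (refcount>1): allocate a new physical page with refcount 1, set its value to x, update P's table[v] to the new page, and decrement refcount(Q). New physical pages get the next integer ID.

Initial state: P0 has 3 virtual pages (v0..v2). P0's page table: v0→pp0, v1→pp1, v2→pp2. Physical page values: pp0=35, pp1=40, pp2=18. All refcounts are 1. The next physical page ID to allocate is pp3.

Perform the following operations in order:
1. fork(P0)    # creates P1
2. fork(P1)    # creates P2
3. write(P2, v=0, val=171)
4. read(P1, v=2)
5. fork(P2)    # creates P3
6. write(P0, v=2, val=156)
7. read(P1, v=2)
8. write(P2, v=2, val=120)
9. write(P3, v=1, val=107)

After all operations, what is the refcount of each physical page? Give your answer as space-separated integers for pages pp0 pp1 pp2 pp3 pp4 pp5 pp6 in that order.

Answer: 2 3 2 2 1 1 1

Derivation:
Op 1: fork(P0) -> P1. 3 ppages; refcounts: pp0:2 pp1:2 pp2:2
Op 2: fork(P1) -> P2. 3 ppages; refcounts: pp0:3 pp1:3 pp2:3
Op 3: write(P2, v0, 171). refcount(pp0)=3>1 -> COPY to pp3. 4 ppages; refcounts: pp0:2 pp1:3 pp2:3 pp3:1
Op 4: read(P1, v2) -> 18. No state change.
Op 5: fork(P2) -> P3. 4 ppages; refcounts: pp0:2 pp1:4 pp2:4 pp3:2
Op 6: write(P0, v2, 156). refcount(pp2)=4>1 -> COPY to pp4. 5 ppages; refcounts: pp0:2 pp1:4 pp2:3 pp3:2 pp4:1
Op 7: read(P1, v2) -> 18. No state change.
Op 8: write(P2, v2, 120). refcount(pp2)=3>1 -> COPY to pp5. 6 ppages; refcounts: pp0:2 pp1:4 pp2:2 pp3:2 pp4:1 pp5:1
Op 9: write(P3, v1, 107). refcount(pp1)=4>1 -> COPY to pp6. 7 ppages; refcounts: pp0:2 pp1:3 pp2:2 pp3:2 pp4:1 pp5:1 pp6:1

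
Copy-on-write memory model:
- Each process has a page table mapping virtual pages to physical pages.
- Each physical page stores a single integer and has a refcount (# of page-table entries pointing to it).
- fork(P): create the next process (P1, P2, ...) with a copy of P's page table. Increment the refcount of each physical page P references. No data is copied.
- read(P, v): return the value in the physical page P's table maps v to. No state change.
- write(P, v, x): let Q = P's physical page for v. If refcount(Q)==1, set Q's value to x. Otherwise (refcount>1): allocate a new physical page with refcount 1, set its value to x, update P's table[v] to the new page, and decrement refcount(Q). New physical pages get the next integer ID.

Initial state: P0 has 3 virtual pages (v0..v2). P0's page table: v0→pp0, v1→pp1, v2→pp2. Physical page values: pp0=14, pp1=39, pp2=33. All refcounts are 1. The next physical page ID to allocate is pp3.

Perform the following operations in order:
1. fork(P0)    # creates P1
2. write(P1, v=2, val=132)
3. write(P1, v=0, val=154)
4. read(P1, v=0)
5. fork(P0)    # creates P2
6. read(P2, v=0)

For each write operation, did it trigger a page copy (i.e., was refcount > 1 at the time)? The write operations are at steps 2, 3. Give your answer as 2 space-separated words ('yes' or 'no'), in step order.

Op 1: fork(P0) -> P1. 3 ppages; refcounts: pp0:2 pp1:2 pp2:2
Op 2: write(P1, v2, 132). refcount(pp2)=2>1 -> COPY to pp3. 4 ppages; refcounts: pp0:2 pp1:2 pp2:1 pp3:1
Op 3: write(P1, v0, 154). refcount(pp0)=2>1 -> COPY to pp4. 5 ppages; refcounts: pp0:1 pp1:2 pp2:1 pp3:1 pp4:1
Op 4: read(P1, v0) -> 154. No state change.
Op 5: fork(P0) -> P2. 5 ppages; refcounts: pp0:2 pp1:3 pp2:2 pp3:1 pp4:1
Op 6: read(P2, v0) -> 14. No state change.

yes yes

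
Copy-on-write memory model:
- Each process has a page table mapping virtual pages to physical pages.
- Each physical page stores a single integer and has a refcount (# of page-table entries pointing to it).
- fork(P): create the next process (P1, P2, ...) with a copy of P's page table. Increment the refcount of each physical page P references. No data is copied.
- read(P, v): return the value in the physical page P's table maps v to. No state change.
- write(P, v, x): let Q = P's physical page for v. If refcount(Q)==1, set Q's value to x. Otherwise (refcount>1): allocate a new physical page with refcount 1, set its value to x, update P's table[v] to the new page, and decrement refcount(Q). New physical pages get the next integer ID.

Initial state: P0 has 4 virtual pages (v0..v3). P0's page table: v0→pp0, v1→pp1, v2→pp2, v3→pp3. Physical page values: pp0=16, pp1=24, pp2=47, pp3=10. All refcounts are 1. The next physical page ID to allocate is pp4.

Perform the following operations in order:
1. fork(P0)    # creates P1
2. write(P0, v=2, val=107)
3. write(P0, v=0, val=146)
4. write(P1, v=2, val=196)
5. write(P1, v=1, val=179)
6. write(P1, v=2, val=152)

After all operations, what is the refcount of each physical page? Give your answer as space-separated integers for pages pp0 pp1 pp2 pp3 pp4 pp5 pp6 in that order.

Op 1: fork(P0) -> P1. 4 ppages; refcounts: pp0:2 pp1:2 pp2:2 pp3:2
Op 2: write(P0, v2, 107). refcount(pp2)=2>1 -> COPY to pp4. 5 ppages; refcounts: pp0:2 pp1:2 pp2:1 pp3:2 pp4:1
Op 3: write(P0, v0, 146). refcount(pp0)=2>1 -> COPY to pp5. 6 ppages; refcounts: pp0:1 pp1:2 pp2:1 pp3:2 pp4:1 pp5:1
Op 4: write(P1, v2, 196). refcount(pp2)=1 -> write in place. 6 ppages; refcounts: pp0:1 pp1:2 pp2:1 pp3:2 pp4:1 pp5:1
Op 5: write(P1, v1, 179). refcount(pp1)=2>1 -> COPY to pp6. 7 ppages; refcounts: pp0:1 pp1:1 pp2:1 pp3:2 pp4:1 pp5:1 pp6:1
Op 6: write(P1, v2, 152). refcount(pp2)=1 -> write in place. 7 ppages; refcounts: pp0:1 pp1:1 pp2:1 pp3:2 pp4:1 pp5:1 pp6:1

Answer: 1 1 1 2 1 1 1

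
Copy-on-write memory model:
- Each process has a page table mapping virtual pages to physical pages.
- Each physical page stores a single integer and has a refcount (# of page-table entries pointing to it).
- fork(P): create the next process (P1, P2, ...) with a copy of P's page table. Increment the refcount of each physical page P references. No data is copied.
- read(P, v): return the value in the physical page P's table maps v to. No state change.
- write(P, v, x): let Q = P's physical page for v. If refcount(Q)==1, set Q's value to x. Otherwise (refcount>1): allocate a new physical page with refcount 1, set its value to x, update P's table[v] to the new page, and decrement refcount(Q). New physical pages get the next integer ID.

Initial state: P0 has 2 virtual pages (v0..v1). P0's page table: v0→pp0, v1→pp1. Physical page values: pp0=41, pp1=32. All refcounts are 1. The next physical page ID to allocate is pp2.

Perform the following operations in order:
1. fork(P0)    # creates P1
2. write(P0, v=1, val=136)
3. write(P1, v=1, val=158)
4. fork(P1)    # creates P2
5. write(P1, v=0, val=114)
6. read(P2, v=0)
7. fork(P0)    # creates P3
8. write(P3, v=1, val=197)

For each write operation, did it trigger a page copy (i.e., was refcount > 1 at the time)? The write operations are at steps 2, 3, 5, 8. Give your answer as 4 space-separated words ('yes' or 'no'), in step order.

Op 1: fork(P0) -> P1. 2 ppages; refcounts: pp0:2 pp1:2
Op 2: write(P0, v1, 136). refcount(pp1)=2>1 -> COPY to pp2. 3 ppages; refcounts: pp0:2 pp1:1 pp2:1
Op 3: write(P1, v1, 158). refcount(pp1)=1 -> write in place. 3 ppages; refcounts: pp0:2 pp1:1 pp2:1
Op 4: fork(P1) -> P2. 3 ppages; refcounts: pp0:3 pp1:2 pp2:1
Op 5: write(P1, v0, 114). refcount(pp0)=3>1 -> COPY to pp3. 4 ppages; refcounts: pp0:2 pp1:2 pp2:1 pp3:1
Op 6: read(P2, v0) -> 41. No state change.
Op 7: fork(P0) -> P3. 4 ppages; refcounts: pp0:3 pp1:2 pp2:2 pp3:1
Op 8: write(P3, v1, 197). refcount(pp2)=2>1 -> COPY to pp4. 5 ppages; refcounts: pp0:3 pp1:2 pp2:1 pp3:1 pp4:1

yes no yes yes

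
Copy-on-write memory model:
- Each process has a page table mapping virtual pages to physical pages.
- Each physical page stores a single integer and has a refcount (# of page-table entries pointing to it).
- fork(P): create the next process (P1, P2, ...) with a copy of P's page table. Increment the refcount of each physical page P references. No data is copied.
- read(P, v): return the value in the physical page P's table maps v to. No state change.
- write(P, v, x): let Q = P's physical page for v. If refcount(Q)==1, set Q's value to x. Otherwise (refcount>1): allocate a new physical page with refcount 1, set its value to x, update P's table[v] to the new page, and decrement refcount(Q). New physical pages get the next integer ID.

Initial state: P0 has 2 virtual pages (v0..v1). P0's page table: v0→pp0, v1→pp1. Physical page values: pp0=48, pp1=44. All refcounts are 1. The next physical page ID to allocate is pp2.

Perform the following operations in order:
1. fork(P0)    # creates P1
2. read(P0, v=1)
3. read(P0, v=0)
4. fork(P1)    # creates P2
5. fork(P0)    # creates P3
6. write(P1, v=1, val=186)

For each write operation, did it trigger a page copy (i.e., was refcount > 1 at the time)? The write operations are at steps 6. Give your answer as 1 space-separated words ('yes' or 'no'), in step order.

Op 1: fork(P0) -> P1. 2 ppages; refcounts: pp0:2 pp1:2
Op 2: read(P0, v1) -> 44. No state change.
Op 3: read(P0, v0) -> 48. No state change.
Op 4: fork(P1) -> P2. 2 ppages; refcounts: pp0:3 pp1:3
Op 5: fork(P0) -> P3. 2 ppages; refcounts: pp0:4 pp1:4
Op 6: write(P1, v1, 186). refcount(pp1)=4>1 -> COPY to pp2. 3 ppages; refcounts: pp0:4 pp1:3 pp2:1

yes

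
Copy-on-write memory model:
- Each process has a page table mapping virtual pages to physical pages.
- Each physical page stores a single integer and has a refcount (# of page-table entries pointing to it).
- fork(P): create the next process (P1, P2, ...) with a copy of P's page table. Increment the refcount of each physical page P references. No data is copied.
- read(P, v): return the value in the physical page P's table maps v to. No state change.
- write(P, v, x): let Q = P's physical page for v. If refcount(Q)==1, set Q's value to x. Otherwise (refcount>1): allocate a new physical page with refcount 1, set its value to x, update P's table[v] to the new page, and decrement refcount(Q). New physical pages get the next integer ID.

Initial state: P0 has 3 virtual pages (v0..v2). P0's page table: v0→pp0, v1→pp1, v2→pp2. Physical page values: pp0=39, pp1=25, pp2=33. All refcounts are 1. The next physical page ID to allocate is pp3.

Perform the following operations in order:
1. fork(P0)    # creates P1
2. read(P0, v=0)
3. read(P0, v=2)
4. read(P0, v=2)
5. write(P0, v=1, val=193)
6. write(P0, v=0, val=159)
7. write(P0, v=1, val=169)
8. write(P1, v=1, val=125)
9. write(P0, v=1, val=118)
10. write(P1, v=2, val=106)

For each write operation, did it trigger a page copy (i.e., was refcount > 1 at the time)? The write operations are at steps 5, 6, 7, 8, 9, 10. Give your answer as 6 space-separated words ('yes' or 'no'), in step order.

Op 1: fork(P0) -> P1. 3 ppages; refcounts: pp0:2 pp1:2 pp2:2
Op 2: read(P0, v0) -> 39. No state change.
Op 3: read(P0, v2) -> 33. No state change.
Op 4: read(P0, v2) -> 33. No state change.
Op 5: write(P0, v1, 193). refcount(pp1)=2>1 -> COPY to pp3. 4 ppages; refcounts: pp0:2 pp1:1 pp2:2 pp3:1
Op 6: write(P0, v0, 159). refcount(pp0)=2>1 -> COPY to pp4. 5 ppages; refcounts: pp0:1 pp1:1 pp2:2 pp3:1 pp4:1
Op 7: write(P0, v1, 169). refcount(pp3)=1 -> write in place. 5 ppages; refcounts: pp0:1 pp1:1 pp2:2 pp3:1 pp4:1
Op 8: write(P1, v1, 125). refcount(pp1)=1 -> write in place. 5 ppages; refcounts: pp0:1 pp1:1 pp2:2 pp3:1 pp4:1
Op 9: write(P0, v1, 118). refcount(pp3)=1 -> write in place. 5 ppages; refcounts: pp0:1 pp1:1 pp2:2 pp3:1 pp4:1
Op 10: write(P1, v2, 106). refcount(pp2)=2>1 -> COPY to pp5. 6 ppages; refcounts: pp0:1 pp1:1 pp2:1 pp3:1 pp4:1 pp5:1

yes yes no no no yes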